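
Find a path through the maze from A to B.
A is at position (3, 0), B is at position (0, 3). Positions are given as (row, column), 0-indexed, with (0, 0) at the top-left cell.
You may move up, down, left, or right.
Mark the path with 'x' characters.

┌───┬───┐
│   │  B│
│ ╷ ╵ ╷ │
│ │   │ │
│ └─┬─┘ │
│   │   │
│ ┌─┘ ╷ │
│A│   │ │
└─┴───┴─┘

Finding the shortest path from (3, 0) to (0, 3):
Path length: 8 steps
Directions: up → up → up → right → down → right → up → right

Solution:

┌───┬───┐
│x x│x B│
│ ╷ ╵ ╷ │
│x│x x│ │
│ └─┬─┘ │
│x  │   │
│ ┌─┘ ╷ │
│A│   │ │
└─┴───┴─┘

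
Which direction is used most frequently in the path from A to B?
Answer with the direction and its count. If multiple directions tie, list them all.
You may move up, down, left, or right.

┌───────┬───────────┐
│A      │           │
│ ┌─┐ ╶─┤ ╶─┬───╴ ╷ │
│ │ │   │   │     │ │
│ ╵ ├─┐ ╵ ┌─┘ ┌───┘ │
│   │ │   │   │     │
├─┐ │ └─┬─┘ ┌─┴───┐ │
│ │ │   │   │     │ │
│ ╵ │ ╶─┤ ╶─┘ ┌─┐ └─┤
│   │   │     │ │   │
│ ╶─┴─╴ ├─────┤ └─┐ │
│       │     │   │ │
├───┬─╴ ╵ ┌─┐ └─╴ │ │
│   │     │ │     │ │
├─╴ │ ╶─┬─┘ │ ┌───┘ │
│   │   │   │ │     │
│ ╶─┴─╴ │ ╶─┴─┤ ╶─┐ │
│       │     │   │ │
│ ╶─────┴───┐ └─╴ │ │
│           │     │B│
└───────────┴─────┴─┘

Directions: right, right, down, right, down, right, up, up, right, right, right, right, down, left, left, down, left, down, left, down, right, right, up, right, right, down, right, down, down, down, down, down
Counts: {'right': 13, 'down': 12, 'up': 3, 'left': 4}
Most common: right (13 times)

Solution:

┌───────┬───────────┐
│A → ↓  │↱ → → → ↓  │
│ ┌─┐ ╶─┤ ╶─┬───╴ ╷ │
│ │ │↳ ↓│↑  │↓ ← ↲│ │
│ ╵ ├─┐ ╵ ┌─┘ ┌───┘ │
│   │ │↳ ↑│↓ ↲│     │
├─┐ │ └─┬─┘ ┌─┴───┐ │
│ │ │   │↓ ↲│↱ → ↓│ │
│ ╵ │ ╶─┤ ╶─┘ ┌─┐ └─┤
│   │   │↳ → ↑│ │↳ ↓│
│ ╶─┴─╴ ├─────┤ └─┐ │
│       │     │   │↓│
├───┬─╴ ╵ ┌─┐ └─╴ │ │
│   │     │ │     │↓│
├─╴ │ ╶─┬─┘ │ ┌───┘ │
│   │   │   │ │    ↓│
│ ╶─┴─╴ │ ╶─┴─┤ ╶─┐ │
│       │     │   │↓│
│ ╶─────┴───┐ └─╴ │ │
│           │     │B│
└───────────┴─────┴─┘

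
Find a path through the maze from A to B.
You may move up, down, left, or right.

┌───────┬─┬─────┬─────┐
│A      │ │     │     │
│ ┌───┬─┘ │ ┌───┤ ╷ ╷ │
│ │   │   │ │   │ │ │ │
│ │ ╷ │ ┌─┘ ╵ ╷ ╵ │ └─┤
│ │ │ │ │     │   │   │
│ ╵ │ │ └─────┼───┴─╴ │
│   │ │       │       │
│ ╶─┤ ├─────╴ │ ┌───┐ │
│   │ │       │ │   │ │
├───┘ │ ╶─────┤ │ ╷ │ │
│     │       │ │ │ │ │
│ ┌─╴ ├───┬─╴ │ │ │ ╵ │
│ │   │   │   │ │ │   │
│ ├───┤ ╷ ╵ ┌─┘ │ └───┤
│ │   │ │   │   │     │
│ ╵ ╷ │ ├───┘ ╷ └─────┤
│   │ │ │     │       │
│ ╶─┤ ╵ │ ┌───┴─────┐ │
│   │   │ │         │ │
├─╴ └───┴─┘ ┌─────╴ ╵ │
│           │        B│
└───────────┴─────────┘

Finding the shortest path through the maze:
Path length: 30 steps
Directions: down → down → down → right → up → up → right → down → down → down → down → left → left → down → down → down → down → right → down → right → right → right → right → up → right → right → right → right → down → right

Solution:

┌───────┬─┬─────┬─────┐
│A      │ │     │     │
│ ┌───┬─┘ │ ┌───┤ ╷ ╷ │
│↓│↱ ↓│   │ │   │ │ │ │
│ │ ╷ │ ┌─┘ ╵ ╷ ╵ │ └─┤
│↓│↑│↓│ │     │   │   │
│ ╵ │ │ └─────┼───┴─╴ │
│↳ ↑│↓│       │       │
│ ╶─┤ ├─────╴ │ ┌───┐ │
│   │↓│       │ │   │ │
├───┘ │ ╶─────┤ │ ╷ │ │
│↓ ← ↲│       │ │ │ │ │
│ ┌─╴ ├───┬─╴ │ │ │ ╵ │
│↓│   │   │   │ │ │   │
│ ├───┤ ╷ ╵ ┌─┘ │ └───┤
│↓│   │ │   │   │     │
│ ╵ ╷ │ ├───┘ ╷ └─────┤
│↓  │ │ │     │       │
│ ╶─┤ ╵ │ ┌───┴─────┐ │
│↳ ↓│   │ │↱ → → → ↓│ │
├─╴ └───┴─┘ ┌─────╴ ╵ │
│  ↳ → → → ↑│      ↳ B│
└───────────┴─────────┘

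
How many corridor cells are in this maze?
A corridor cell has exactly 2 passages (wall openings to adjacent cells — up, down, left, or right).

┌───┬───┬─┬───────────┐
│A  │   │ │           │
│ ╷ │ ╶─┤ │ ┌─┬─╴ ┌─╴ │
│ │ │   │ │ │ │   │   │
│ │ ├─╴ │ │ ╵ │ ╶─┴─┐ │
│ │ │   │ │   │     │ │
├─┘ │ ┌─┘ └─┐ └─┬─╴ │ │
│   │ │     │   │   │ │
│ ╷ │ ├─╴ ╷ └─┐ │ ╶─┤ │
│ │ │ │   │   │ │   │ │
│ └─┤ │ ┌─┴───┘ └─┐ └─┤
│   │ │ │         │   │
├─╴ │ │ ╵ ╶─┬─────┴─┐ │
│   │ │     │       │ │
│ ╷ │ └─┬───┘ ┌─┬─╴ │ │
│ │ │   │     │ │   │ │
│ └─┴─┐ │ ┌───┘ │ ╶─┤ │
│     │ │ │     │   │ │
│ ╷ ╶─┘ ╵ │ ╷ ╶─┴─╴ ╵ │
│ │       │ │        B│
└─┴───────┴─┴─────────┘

Counting cells with exactly 2 passages:
Total corridor cells: 81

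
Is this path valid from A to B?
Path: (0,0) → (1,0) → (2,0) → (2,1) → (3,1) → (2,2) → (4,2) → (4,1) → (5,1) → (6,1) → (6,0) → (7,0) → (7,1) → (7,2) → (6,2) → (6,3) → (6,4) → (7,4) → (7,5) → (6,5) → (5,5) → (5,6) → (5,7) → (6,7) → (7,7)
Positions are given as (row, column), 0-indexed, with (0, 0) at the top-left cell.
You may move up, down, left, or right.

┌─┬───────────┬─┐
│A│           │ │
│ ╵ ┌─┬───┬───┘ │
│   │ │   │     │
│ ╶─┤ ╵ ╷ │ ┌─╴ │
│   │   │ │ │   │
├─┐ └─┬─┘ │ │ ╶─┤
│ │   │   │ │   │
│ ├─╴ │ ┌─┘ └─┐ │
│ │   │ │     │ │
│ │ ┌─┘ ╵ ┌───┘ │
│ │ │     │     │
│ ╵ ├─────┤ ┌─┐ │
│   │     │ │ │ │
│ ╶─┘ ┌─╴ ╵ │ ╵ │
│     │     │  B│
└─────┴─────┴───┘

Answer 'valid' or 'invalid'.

Checking path validity:
Result: Invalid move at step 5: cannot move from (3, 1) to (2, 2).

invalid

Correct solution:

┌─┬───────────┬─┐
│A│           │ │
│ ╵ ┌─┬───┬───┘ │
│↓  │ │   │     │
│ ╶─┤ ╵ ╷ │ ┌─╴ │
│↳ ↓│   │ │ │   │
├─┐ └─┬─┘ │ │ ╶─┤
│ │↳ ↓│   │ │   │
│ ├─╴ │ ┌─┘ └─┐ │
│ │↓ ↲│ │     │ │
│ │ ┌─┘ ╵ ┌───┘ │
│ │↓│     │↱ → ↓│
│ ╵ ├─────┤ ┌─┐ │
│↓ ↲│↱ → ↓│↑│ │↓│
│ ╶─┘ ┌─╴ ╵ │ ╵ │
│↳ → ↑│  ↳ ↑│  B│
└─────┴─────┴───┘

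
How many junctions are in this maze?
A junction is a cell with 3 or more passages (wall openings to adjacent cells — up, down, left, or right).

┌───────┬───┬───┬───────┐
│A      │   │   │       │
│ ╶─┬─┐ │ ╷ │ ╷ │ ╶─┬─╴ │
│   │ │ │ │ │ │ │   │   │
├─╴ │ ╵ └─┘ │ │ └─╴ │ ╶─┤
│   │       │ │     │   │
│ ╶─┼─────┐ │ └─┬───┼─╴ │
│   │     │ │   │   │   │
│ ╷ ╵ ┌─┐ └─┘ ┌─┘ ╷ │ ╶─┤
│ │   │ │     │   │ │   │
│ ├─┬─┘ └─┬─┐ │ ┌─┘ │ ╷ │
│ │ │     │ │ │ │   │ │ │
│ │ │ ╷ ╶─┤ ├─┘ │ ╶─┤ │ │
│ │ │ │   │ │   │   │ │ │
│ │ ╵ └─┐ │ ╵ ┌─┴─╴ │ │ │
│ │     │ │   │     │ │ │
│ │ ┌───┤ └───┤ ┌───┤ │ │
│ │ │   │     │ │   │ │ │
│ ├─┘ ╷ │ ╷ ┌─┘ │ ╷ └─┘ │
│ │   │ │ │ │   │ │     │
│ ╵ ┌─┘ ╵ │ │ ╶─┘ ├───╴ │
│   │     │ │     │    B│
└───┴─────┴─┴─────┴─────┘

Checking each cell for number of passages:

Junctions found (3+ passages):
  (2, 3): 3 passages
  (2, 5): 3 passages
  (3, 0): 3 passages
  (3, 6): 3 passages
  (4, 6): 3 passages
  (4, 10): 3 passages
  (5, 3): 4 passages
  (7, 1): 3 passages
  (7, 2): 3 passages
  (8, 4): 3 passages
  (8, 5): 3 passages
  (9, 11): 3 passages
  (10, 3): 3 passages
Total junctions: 13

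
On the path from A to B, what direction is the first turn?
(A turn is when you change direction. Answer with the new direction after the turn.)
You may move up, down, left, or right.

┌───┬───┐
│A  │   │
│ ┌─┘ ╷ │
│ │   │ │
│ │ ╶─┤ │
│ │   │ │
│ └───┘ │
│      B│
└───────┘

Directions: down, down, down, right, right, right
First turn direction: right

Solution:

┌───┬───┐
│A  │   │
│ ┌─┘ ╷ │
│↓│   │ │
│ │ ╶─┤ │
│↓│   │ │
│ └───┘ │
│↳ → → B│
└───────┘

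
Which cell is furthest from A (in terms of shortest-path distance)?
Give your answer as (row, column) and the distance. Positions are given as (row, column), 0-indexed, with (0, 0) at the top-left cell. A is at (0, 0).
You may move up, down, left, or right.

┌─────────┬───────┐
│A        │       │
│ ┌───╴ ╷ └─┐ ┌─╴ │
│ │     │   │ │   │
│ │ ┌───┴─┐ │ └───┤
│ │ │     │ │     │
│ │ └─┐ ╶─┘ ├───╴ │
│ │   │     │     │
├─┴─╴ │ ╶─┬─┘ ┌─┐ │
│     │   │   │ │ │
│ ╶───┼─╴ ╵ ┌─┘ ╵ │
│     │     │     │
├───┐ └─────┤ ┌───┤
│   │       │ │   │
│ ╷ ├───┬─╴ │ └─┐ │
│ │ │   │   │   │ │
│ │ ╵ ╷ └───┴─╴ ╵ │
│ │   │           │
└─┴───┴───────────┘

Computing BFS distances from A to all cells:
Furthest cell: (8, 0)
Distance: 40 steps

Path from A to the furthest cell:

┌─────────┬───────┐
│A → → → ↓│       │
│ ┌───╴ ╷ └─┐ ┌─╴ │
│ │     │↳ ↓│ │   │
│ │ ┌───┴─┐ │ └───┤
│ │ │     │↓│     │
│ │ └─┐ ╶─┘ ├───╴ │
│ │   │↓ ← ↲│↱ → ↓│
├─┴─╴ │ ╶─┬─┘ ┌─┐ │
│     │↳ ↓│↱ ↑│ │↓│
│ ╶───┼─╴ ╵ ┌─┘ ╵ │
│     │  ↳ ↑│↓ ← ↲│
├───┐ └─────┤ ┌───┤
│↓ ↰│       │↓│   │
│ ╷ ├───┬─╴ │ └─┐ │
│↓│↑│↓ ↰│   │↳ ↓│ │
│ │ ╵ ╷ └───┴─╴ ╵ │
│B│↑ ↲│↑ ← ← ← ↲  │
└─┴───┴───────────┘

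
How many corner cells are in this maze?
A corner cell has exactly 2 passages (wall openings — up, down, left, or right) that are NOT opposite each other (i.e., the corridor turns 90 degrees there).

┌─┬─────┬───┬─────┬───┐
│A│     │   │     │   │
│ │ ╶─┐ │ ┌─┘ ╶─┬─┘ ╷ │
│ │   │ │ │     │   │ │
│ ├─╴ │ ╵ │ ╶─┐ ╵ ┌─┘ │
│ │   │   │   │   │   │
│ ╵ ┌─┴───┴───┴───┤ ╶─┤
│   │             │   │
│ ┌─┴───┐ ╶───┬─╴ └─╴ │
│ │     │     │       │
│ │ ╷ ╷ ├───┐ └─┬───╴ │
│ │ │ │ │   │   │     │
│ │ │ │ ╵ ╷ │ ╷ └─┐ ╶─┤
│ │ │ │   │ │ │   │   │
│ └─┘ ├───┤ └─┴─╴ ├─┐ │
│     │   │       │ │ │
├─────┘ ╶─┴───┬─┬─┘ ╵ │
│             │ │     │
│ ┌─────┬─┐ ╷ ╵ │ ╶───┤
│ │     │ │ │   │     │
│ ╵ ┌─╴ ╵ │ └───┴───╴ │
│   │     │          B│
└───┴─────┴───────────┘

Counting corner cells (2 non-opposite passages):
Total corners: 59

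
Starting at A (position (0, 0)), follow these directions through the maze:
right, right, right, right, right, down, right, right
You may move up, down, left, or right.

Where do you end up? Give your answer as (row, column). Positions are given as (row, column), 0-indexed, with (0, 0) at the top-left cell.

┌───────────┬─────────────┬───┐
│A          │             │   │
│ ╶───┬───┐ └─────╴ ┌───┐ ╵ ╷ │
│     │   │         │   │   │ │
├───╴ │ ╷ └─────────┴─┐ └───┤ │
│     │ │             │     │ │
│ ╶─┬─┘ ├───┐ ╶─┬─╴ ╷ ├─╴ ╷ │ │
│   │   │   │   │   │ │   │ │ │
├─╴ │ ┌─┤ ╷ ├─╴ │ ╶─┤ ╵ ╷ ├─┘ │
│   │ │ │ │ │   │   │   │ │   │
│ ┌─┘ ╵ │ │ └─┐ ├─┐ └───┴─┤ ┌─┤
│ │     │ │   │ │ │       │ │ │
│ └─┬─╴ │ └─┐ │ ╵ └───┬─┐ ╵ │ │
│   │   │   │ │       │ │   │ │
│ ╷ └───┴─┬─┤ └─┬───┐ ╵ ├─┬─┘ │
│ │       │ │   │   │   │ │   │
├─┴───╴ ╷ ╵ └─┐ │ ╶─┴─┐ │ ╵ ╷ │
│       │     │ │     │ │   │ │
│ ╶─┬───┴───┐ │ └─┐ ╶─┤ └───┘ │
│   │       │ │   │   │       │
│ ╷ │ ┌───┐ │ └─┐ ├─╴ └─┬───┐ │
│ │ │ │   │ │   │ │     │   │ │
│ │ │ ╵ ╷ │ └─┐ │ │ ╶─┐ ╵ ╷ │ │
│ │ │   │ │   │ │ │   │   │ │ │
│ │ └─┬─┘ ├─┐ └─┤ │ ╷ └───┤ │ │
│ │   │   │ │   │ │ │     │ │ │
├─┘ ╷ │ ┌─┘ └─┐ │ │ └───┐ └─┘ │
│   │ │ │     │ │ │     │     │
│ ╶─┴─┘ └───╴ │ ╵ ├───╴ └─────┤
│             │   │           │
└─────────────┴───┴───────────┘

Following directions step by step:
Start: (0, 0)
  right: (0, 0) → (0, 1)
  right: (0, 1) → (0, 2)
  right: (0, 2) → (0, 3)
  right: (0, 3) → (0, 4)
  right: (0, 4) → (0, 5)
  down: (0, 5) → (1, 5)
  right: (1, 5) → (1, 6)
  right: (1, 6) → (1, 7)
Final position: (1, 7)

Path taken:

┌───────────┬─────────────┬───┐
│A → → → → ↓│             │   │
│ ╶───┬───┐ └─────╴ ┌───┐ ╵ ╷ │
│     │   │↳ → B    │   │   │ │
├───╴ │ ╷ └─────────┴─┐ └───┤ │
│     │ │             │     │ │
│ ╶─┬─┘ ├───┐ ╶─┬─╴ ╷ ├─╴ ╷ │ │
│   │   │   │   │   │ │   │ │ │
├─╴ │ ┌─┤ ╷ ├─╴ │ ╶─┤ ╵ ╷ ├─┘ │
│   │ │ │ │ │   │   │   │ │   │
│ ┌─┘ ╵ │ │ └─┐ ├─┐ └───┴─┤ ┌─┤
│ │     │ │   │ │ │       │ │ │
│ └─┬─╴ │ └─┐ │ ╵ └───┬─┐ ╵ │ │
│   │   │   │ │       │ │   │ │
│ ╷ └───┴─┬─┤ └─┬───┐ ╵ ├─┬─┘ │
│ │       │ │   │   │   │ │   │
├─┴───╴ ╷ ╵ └─┐ │ ╶─┴─┐ │ ╵ ╷ │
│       │     │ │     │ │   │ │
│ ╶─┬───┴───┐ │ └─┐ ╶─┤ └───┘ │
│   │       │ │   │   │       │
│ ╷ │ ┌───┐ │ └─┐ ├─╴ └─┬───┐ │
│ │ │ │   │ │   │ │     │   │ │
│ │ │ ╵ ╷ │ └─┐ │ │ ╶─┐ ╵ ╷ │ │
│ │ │   │ │   │ │ │   │   │ │ │
│ │ └─┬─┘ ├─┐ └─┤ │ ╷ └───┤ │ │
│ │   │   │ │   │ │ │     │ │ │
├─┘ ╷ │ ┌─┘ └─┐ │ │ └───┐ └─┘ │
│   │ │ │     │ │ │     │     │
│ ╶─┴─┘ └───╴ │ ╵ ├───╴ └─────┤
│             │   │           │
└─────────────┴───┴───────────┘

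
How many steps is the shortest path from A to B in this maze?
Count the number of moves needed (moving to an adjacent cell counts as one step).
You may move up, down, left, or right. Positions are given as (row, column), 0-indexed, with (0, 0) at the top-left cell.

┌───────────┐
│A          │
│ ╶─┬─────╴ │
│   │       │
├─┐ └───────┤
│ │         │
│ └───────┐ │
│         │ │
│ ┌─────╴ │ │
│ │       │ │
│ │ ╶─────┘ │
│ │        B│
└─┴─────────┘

Using BFS to find shortest path:
Start: (0, 0), End: (5, 5)
Path found:
(0,0) → (1,0) → (1,1) → (2,1) → (2,2) → (2,3) → (2,4) → (2,5) → (3,5) → (4,5) → (5,5)
Number of steps: 10

Solution:

┌───────────┐
│A          │
│ ╶─┬─────╴ │
│↳ ↓│       │
├─┐ └───────┤
│ │↳ → → → ↓│
│ └───────┐ │
│         │↓│
│ ┌─────╴ │ │
│ │       │↓│
│ │ ╶─────┘ │
│ │        B│
└─┴─────────┘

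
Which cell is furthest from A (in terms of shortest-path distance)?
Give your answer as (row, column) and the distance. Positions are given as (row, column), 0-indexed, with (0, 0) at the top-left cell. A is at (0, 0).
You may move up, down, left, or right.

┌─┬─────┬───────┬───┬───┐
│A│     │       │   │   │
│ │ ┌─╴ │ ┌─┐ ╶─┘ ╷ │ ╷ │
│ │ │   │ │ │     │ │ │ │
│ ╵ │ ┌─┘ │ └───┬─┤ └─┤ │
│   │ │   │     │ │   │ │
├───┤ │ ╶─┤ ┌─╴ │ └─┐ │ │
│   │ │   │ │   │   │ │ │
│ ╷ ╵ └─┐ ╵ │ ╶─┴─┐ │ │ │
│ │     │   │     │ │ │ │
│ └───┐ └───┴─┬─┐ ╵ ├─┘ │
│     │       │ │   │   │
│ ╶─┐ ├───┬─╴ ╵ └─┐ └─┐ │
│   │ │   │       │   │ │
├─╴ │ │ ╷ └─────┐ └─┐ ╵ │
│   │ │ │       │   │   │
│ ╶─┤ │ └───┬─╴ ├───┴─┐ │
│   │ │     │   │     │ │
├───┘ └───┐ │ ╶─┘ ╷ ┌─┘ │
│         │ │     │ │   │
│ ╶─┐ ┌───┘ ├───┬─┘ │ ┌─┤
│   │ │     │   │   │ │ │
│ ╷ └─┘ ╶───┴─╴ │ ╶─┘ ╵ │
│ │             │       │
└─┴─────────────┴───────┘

Computing BFS distances from A to all cells:
Furthest cell: (4, 10)
Distance: 96 steps

Path from A to the furthest cell:

┌─┬─────┬───────┬───┬───┐
│A│↱ → ↓│↱ → ↓  │↱ ↓│   │
│ │ ┌─╴ │ ┌─┐ ╶─┘ ╷ │ ╷ │
│↓│↑│↓ ↲│↑│ │↳ → ↑│↓│ │ │
│ ╵ │ ┌─┘ │ └───┬─┤ └─┤ │
│↳ ↑│↓│↱ ↑│↓ ← ↰│ │↳ ↓│ │
├───┤ │ ╶─┤ ┌─╴ │ └─┐ │ │
│↓ ↰│↓│↑ ↰│↓│↱ ↑│   │↓│ │
│ ╷ ╵ └─┐ ╵ │ ╶─┴─┐ │ │ │
│↓│↑ ↲  │↑ ↲│↑ ← ↰│ │B│ │
│ └───┐ └───┴─┬─┐ ╵ ├─┘ │
│↳ → ↓│       │ │↑ ↰│   │
│ ╶─┐ ├───┬─╴ ╵ └─┐ └─┐ │
│   │↓│↱ ↓│       │↑ ↰│ │
├─╴ │ │ ╷ └─────┐ └─┐ ╵ │
│   │↓│↑│↳ → → ↓│   │↑ ↰│
│ ╶─┤ │ └───┬─╴ ├───┴─┐ │
│   │↓│↑ ← ↰│↓ ↲│↱ ↓  │↑│
├───┘ └───┐ │ ╶─┘ ╷ ┌─┘ │
│↓ ← ↲    │↑│↳ → ↑│↓│↱ ↑│
│ ╶─┐ ┌───┘ ├───┬─┘ │ ┌─┤
│↳ ↓│ │↱ → ↑│   │↓ ↲│↑│ │
│ ╷ └─┘ ╶───┴─╴ │ ╶─┘ ╵ │
│ │↳ → ↑        │↳ → ↑  │
└─┴─────────────┴───────┘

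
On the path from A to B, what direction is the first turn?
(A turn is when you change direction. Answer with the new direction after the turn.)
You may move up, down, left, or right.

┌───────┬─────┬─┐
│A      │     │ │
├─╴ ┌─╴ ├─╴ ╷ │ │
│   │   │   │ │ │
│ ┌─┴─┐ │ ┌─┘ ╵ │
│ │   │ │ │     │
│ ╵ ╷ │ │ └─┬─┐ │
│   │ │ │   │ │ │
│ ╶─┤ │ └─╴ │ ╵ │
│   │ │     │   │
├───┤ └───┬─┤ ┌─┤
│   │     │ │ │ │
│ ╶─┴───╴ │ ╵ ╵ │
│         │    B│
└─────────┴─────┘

Directions: right, right, right, down, down, down, down, right, right, up, left, up, up, right, up, right, down, down, right, down, down, left, down, down, right
First turn direction: down

Solution:

┌───────┬─────┬─┐
│A → → ↓│  ↱ ↓│ │
├─╴ ┌─╴ ├─╴ ╷ │ │
│   │  ↓│↱ ↑│↓│ │
│ ┌─┴─┐ │ ┌─┘ ╵ │
│ │   │↓│↑│  ↳ ↓│
│ ╵ ╷ │ │ └─┬─┐ │
│   │ │↓│↑ ↰│ │↓│
│ ╶─┤ │ └─╴ │ ╵ │
│   │ │↳ → ↑│↓ ↲│
├───┤ └───┬─┤ ┌─┤
│   │     │ │↓│ │
│ ╶─┴───╴ │ ╵ ╵ │
│         │  ↳ B│
└─────────┴─────┘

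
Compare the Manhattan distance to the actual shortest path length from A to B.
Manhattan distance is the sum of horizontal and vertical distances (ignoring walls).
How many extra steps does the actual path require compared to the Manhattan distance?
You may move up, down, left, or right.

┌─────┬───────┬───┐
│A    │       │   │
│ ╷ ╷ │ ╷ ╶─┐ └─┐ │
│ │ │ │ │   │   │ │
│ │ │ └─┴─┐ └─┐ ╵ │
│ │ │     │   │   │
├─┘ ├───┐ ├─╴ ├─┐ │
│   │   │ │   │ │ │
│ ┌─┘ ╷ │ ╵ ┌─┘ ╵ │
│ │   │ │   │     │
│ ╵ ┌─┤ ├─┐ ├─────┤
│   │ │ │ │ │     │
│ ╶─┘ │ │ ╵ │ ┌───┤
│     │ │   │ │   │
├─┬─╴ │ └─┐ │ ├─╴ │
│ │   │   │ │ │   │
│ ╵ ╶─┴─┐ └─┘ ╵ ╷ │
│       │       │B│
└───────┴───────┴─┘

Manhattan distance: |8 - 0| + |8 - 0| = 16
Actual path length: 24
Extra steps: 24 - 16 = 8

Solution:

┌─────┬───────┬───┐
│A ↓  │       │   │
│ ╷ ╷ │ ╷ ╶─┐ └─┐ │
│ │↓│ │ │   │   │ │
│ │ │ └─┴─┐ └─┐ ╵ │
│ │↓│     │   │   │
├─┘ ├───┐ ├─╴ ├─┐ │
│↓ ↲│↱ ↓│ │   │ │ │
│ ┌─┘ ╷ │ ╵ ┌─┘ ╵ │
│↓│↱ ↑│↓│   │     │
│ ╵ ┌─┤ ├─┐ ├─────┤
│↳ ↑│ │↓│ │ │     │
│ ╶─┘ │ │ ╵ │ ┌───┤
│     │↓│   │ │   │
├─┬─╴ │ └─┐ │ ├─╴ │
│ │   │↳ ↓│ │ │↱ ↓│
│ ╵ ╶─┴─┐ └─┘ ╵ ╷ │
│       │↳ → → ↑│B│
└───────┴───────┴─┘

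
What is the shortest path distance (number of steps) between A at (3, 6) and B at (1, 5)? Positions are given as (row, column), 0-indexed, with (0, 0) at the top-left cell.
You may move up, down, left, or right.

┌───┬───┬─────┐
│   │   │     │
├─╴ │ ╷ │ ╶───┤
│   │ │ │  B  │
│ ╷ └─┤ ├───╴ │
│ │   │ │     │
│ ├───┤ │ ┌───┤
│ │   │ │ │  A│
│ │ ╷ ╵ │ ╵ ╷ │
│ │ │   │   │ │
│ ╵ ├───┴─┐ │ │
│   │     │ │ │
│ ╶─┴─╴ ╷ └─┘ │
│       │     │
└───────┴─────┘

Finding path from (3, 6) to (1, 5):
Path: (3,6) → (3,5) → (4,5) → (4,4) → (3,4) → (2,4) → (2,5) → (2,6) → (1,6) → (1,5)
Distance: 9 steps

Solution:

┌───┬───┬─────┐
│   │   │     │
├─╴ │ ╷ │ ╶───┤
│   │ │ │  B ↰│
│ ╷ └─┤ ├───╴ │
│ │   │ │↱ → ↑│
│ ├───┤ │ ┌───┤
│ │   │ │↑│↓ A│
│ │ ╷ ╵ │ ╵ ╷ │
│ │ │   │↑ ↲│ │
│ ╵ ├───┴─┐ │ │
│   │     │ │ │
│ ╶─┴─╴ ╷ └─┘ │
│       │     │
└───────┴─────┘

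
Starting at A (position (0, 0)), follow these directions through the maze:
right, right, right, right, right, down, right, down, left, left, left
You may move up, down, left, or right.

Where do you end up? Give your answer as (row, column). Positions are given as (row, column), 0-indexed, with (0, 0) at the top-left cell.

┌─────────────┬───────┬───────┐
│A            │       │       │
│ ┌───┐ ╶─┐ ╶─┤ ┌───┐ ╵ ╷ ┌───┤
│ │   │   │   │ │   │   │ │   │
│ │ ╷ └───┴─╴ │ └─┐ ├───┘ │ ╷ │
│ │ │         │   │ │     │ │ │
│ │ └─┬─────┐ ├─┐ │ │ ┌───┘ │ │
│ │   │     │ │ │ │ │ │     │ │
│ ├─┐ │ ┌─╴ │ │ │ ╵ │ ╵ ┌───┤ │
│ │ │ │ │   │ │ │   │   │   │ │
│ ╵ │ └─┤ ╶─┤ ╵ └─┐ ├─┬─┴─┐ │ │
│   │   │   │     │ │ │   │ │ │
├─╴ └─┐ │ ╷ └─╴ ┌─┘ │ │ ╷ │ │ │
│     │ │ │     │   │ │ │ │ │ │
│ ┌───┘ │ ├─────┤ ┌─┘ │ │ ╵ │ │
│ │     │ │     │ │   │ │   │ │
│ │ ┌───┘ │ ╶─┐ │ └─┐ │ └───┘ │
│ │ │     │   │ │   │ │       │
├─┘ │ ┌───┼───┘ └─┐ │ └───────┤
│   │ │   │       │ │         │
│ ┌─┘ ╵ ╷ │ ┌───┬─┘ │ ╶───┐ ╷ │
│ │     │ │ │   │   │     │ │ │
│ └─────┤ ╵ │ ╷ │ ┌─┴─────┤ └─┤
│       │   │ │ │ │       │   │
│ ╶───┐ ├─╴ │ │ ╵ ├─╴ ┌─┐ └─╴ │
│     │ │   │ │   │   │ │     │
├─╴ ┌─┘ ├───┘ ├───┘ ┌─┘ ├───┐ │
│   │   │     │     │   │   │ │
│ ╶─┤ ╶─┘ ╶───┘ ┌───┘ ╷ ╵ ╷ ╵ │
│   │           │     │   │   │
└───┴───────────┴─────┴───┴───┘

Following directions step by step:
Start: (0, 0)
  right: (0, 0) → (0, 1)
  right: (0, 1) → (0, 2)
  right: (0, 2) → (0, 3)
  right: (0, 3) → (0, 4)
  right: (0, 4) → (0, 5)
  down: (0, 5) → (1, 5)
  right: (1, 5) → (1, 6)
  down: (1, 6) → (2, 6)
  left: (2, 6) → (2, 5)
  left: (2, 5) → (2, 4)
  left: (2, 4) → (2, 3)
Final position: (2, 3)

Path taken:

┌─────────────┬───────┬───────┐
│A → → → → ↓  │       │       │
│ ┌───┐ ╶─┐ ╶─┤ ┌───┐ ╵ ╷ ┌───┤
│ │   │   │↳ ↓│ │   │   │ │   │
│ │ ╷ └───┴─╴ │ └─┐ ├───┘ │ ╷ │
│ │ │  B ← ← ↲│   │ │     │ │ │
│ │ └─┬─────┐ ├─┐ │ │ ┌───┘ │ │
│ │   │     │ │ │ │ │ │     │ │
│ ├─┐ │ ┌─╴ │ │ │ ╵ │ ╵ ┌───┤ │
│ │ │ │ │   │ │ │   │   │   │ │
│ ╵ │ └─┤ ╶─┤ ╵ └─┐ ├─┬─┴─┐ │ │
│   │   │   │     │ │ │   │ │ │
├─╴ └─┐ │ ╷ └─╴ ┌─┘ │ │ ╷ │ │ │
│     │ │ │     │   │ │ │ │ │ │
│ ┌───┘ │ ├─────┤ ┌─┘ │ │ ╵ │ │
│ │     │ │     │ │   │ │   │ │
│ │ ┌───┘ │ ╶─┐ │ └─┐ │ └───┘ │
│ │ │     │   │ │   │ │       │
├─┘ │ ┌───┼───┘ └─┐ │ └───────┤
│   │ │   │       │ │         │
│ ┌─┘ ╵ ╷ │ ┌───┬─┘ │ ╶───┐ ╷ │
│ │     │ │ │   │   │     │ │ │
│ └─────┤ ╵ │ ╷ │ ┌─┴─────┤ └─┤
│       │   │ │ │ │       │   │
│ ╶───┐ ├─╴ │ │ ╵ ├─╴ ┌─┐ └─╴ │
│     │ │   │ │   │   │ │     │
├─╴ ┌─┘ ├───┘ ├───┘ ┌─┘ ├───┐ │
│   │   │     │     │   │   │ │
│ ╶─┤ ╶─┘ ╶───┘ ┌───┘ ╷ ╵ ╷ ╵ │
│   │           │     │   │   │
└───┴───────────┴─────┴───┴───┘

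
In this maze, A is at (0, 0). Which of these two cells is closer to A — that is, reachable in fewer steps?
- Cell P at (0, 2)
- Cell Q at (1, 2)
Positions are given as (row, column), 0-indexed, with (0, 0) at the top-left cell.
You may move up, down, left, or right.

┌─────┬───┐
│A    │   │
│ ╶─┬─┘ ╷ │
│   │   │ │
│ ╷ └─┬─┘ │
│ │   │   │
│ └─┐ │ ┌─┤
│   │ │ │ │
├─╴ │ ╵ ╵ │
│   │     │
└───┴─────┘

Shortest path A → P at (0, 2): 2 steps
Shortest path A → Q at (1, 2): 15 steps

P is closer (2 steps vs 15 steps).

Path to P:

┌─────┬───┐
│A → P│   │
│ ╶─┬─┘ ╷ │
│   │   │ │
│ ╷ └─┬─┘ │
│ │   │   │
│ └─┐ │ ┌─┤
│   │ │ │ │
├─╴ │ ╵ ╵ │
│   │     │
└───┴─────┘

Path to Q:

┌─────┬───┐
│A    │↓ ↰│
│ ╶─┬─┘ ╷ │
│↳ ↓│Q ↲│↑│
│ ╷ └─┬─┘ │
│ │↳ ↓│↱ ↑│
│ └─┐ │ ┌─┤
│   │↓│↑│ │
├─╴ │ ╵ ╵ │
│   │↳ ↑  │
└───┴─────┘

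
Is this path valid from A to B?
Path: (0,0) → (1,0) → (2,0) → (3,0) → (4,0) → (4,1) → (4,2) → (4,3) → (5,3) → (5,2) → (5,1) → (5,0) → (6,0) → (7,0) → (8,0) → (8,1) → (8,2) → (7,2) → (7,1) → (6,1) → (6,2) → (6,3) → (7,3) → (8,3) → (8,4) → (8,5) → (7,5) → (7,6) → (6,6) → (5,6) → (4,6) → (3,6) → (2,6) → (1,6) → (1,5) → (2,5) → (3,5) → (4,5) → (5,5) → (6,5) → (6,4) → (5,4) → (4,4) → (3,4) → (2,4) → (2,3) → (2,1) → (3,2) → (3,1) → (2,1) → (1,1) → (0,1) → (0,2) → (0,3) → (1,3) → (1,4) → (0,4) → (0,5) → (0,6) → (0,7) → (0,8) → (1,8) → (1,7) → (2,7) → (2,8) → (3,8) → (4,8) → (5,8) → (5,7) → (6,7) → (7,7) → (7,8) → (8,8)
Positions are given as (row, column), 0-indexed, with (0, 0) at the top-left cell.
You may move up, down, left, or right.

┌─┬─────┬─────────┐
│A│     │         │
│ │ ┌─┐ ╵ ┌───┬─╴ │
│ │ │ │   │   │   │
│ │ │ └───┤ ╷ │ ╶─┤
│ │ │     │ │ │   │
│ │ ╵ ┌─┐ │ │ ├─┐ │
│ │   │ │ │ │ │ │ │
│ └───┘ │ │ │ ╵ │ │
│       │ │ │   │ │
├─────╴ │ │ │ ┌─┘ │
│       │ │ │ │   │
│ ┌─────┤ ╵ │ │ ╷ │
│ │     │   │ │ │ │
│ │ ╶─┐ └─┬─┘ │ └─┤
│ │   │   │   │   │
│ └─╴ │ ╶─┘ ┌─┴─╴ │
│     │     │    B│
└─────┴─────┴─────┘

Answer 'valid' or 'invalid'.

Checking path validity:
Result: Invalid move at step 46: cannot move from (2, 3) to (2, 1).

invalid

Correct solution:

┌─┬─────┬─────────┐
│A│↱ → ↓│↱ → → → ↓│
│ │ ┌─┐ ╵ ┌───┬─╴ │
│↓│↑│ │↳ ↑│↓ ↰│↓ ↲│
│ │ │ └───┤ ╷ │ ╶─┤
│↓│↑│↓ ← ↰│↓│↑│↳ ↓│
│ │ ╵ ┌─┐ │ │ ├─┐ │
│↓│↑ ↲│ │↑│↓│↑│ │↓│
│ └───┘ │ │ │ ╵ │ │
│↳ → → ↓│↑│↓│↑  │↓│
├─────╴ │ │ │ ┌─┘ │
│↓ ← ← ↲│↑│↓│↑│↓ ↲│
│ ┌─────┤ ╵ │ │ ╷ │
│↓│↱ → ↓│↑ ↲│↑│↓│ │
│ │ ╶─┐ └─┬─┘ │ └─┤
│↓│↑ ↰│↓  │↱ ↑│↳ ↓│
│ └─╴ │ ╶─┘ ┌─┴─╴ │
│↳ → ↑│↳ → ↑│    B│
└─────┴─────┴─────┘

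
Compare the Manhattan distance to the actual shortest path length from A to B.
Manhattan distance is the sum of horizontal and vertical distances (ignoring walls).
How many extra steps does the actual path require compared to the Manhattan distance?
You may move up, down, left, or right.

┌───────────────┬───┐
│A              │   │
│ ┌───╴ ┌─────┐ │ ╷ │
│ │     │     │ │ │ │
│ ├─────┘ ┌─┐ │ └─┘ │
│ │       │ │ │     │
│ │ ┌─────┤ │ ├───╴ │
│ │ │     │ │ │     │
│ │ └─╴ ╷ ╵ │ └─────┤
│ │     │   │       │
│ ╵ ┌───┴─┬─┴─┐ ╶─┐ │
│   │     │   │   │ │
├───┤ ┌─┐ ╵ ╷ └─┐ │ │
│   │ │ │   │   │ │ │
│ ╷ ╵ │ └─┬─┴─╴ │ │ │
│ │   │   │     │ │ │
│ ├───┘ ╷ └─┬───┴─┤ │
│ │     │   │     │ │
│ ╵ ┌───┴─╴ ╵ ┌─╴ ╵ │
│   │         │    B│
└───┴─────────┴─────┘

Manhattan distance: |9 - 0| + |9 - 0| = 18
Actual path length: 26
Extra steps: 26 - 18 = 8

Solution:

┌───────────────┬───┐
│A              │   │
│ ┌───╴ ┌─────┐ │ ╷ │
│↓│     │↱ → ↓│ │ │ │
│ ├─────┘ ┌─┐ │ └─┘ │
│↓│↱ → → ↑│ │↓│     │
│ │ ┌─────┤ │ ├───╴ │
│↓│↑│     │ │↓│     │
│ │ └─╴ ╷ ╵ │ └─────┤
│↓│↑    │   │↳ → → ↓│
│ ╵ ┌───┴─┬─┴─┐ ╶─┐ │
│↳ ↑│     │   │   │↓│
├───┤ ┌─┐ ╵ ╷ └─┐ │ │
│   │ │ │   │   │ │↓│
│ ╷ ╵ │ └─┬─┴─╴ │ │ │
│ │   │   │     │ │↓│
│ ├───┘ ╷ └─┬───┴─┤ │
│ │     │   │     │↓│
│ ╵ ┌───┴─╴ ╵ ┌─╴ ╵ │
│   │         │    B│
└───┴─────────┴─────┘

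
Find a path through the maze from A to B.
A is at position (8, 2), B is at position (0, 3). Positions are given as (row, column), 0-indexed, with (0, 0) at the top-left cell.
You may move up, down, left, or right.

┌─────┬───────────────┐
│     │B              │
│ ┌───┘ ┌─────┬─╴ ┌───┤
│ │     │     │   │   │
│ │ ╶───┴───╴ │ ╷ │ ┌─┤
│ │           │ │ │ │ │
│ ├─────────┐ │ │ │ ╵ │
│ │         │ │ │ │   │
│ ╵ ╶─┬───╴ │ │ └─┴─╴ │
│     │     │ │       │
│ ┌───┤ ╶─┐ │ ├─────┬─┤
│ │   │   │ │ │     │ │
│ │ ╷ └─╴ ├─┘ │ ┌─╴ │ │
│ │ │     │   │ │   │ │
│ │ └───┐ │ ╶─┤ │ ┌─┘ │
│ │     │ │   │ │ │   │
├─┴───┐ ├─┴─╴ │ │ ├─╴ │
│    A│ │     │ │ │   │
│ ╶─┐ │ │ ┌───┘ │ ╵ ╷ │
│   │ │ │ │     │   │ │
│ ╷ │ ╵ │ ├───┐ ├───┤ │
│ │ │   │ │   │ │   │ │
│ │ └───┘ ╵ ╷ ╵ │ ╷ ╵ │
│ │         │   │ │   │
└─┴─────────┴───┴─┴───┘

Finding the shortest path from (8, 2) to (0, 3):
Path length: 31 steps
Directions: left → left → down → right → down → down → right → right → right → up → up → up → right → right → up → left → up → right → up → up → up → up → left → left → left → left → left → up → right → right → up

Solution:

┌─────┬───────────────┐
│     │B              │
│ ┌───┘ ┌─────┬─╴ ┌───┤
│ │↱ → ↑│     │   │   │
│ │ ╶───┴───╴ │ ╷ │ ┌─┤
│ │↑ ← ← ← ← ↰│ │ │ │ │
│ ├─────────┐ │ │ │ ╵ │
│ │         │↑│ │ │   │
│ ╵ ╶─┬───╴ │ │ └─┴─╴ │
│     │     │↑│       │
│ ┌───┤ ╶─┐ │ ├─────┬─┤
│ │   │   │ │↑│     │ │
│ │ ╷ └─╴ ├─┘ │ ┌─╴ │ │
│ │ │     │↱ ↑│ │   │ │
│ │ └───┐ │ ╶─┤ │ ┌─┘ │
│ │     │ │↑ ↰│ │ │   │
├─┴───┐ ├─┴─╴ │ │ ├─╴ │
│↓ ← A│ │↱ → ↑│ │ │   │
│ ╶─┐ │ │ ┌───┘ │ ╵ ╷ │
│↳ ↓│ │ │↑│     │   │ │
│ ╷ │ ╵ │ ├───┐ ├───┤ │
│ │↓│   │↑│   │ │   │ │
│ │ └───┘ ╵ ╷ ╵ │ ╷ ╵ │
│ │↳ → → ↑  │   │ │   │
└─┴─────────┴───┴─┴───┘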